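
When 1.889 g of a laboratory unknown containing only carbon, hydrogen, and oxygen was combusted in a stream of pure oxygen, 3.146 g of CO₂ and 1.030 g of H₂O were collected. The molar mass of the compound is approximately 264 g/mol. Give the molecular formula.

mol C = 3.146 g CO₂ ÷ 44.009 g/mol = 0.071485 mol
mol H = 2 × 1.030 g H₂O ÷ 18.015 g/mol = 0.11435 mol
mass O = 1.889 − (0.85861 + 0.11526) = 0.91513 g → mol O = 0.91513 ÷ 15.999 = 0.057199 mol
Divide by the smallest (0.057199 mol): C 1.250, H 1.999, O 1.000
Multiplying each by 4 gives whole numbers: C 5.00, H 8.00, O 4.00
Empirical formula: C5H8O4
Empirical-formula mass = 132.12 g/mol; 264 ÷ 132.12 ≈ 2, so the molecular formula is C10H16O8.

C10H16O8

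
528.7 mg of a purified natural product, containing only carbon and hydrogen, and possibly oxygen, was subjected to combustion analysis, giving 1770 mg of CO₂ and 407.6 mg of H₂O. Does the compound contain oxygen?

no

mol C = 1.770 g CO₂ ÷ 44.009 g/mol = 0.040219 mol
mol H = 2 × 0.4076 g H₂O ÷ 18.015 g/mol = 0.045251 mol
C and H together account for 0.52868 g — essentially the entire 0.5287 g sample — so the compound contains no oxygen.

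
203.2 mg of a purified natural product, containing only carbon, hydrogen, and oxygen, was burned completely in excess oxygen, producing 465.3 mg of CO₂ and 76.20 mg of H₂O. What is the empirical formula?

mol C = 0.4653 g CO₂ ÷ 44.009 g/mol = 0.010573 mol
mol H = 2 × 0.07620 g H₂O ÷ 18.015 g/mol = 0.0084596 mol
mass O = 0.2032 − (0.12699 + 0.0085273) = 0.067682 g → mol O = 0.067682 ÷ 15.999 = 0.0042304 mol
Divide by the smallest (0.0042304 mol): C 2.499, H 2.000, O 1.000
Multiplying each by 2 gives whole numbers: C 5.00, H 4.00, O 2.00

C5H4O2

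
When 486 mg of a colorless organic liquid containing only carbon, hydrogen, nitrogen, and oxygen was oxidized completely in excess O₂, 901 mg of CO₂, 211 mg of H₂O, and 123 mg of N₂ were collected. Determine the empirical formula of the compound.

C7H8N3O2

mol C = 0.901 g CO₂ ÷ 44.009 g/mol = 0.02047 mol
mol H = 2 × 0.211 g H₂O ÷ 18.015 g/mol = 0.02342 mol
mol N = 2 × 0.123 g N₂ ÷ 28.014 g/mol = 0.008781 mol
mass O = 0.486 − (0.2459 + 0.02361 + 0.1230) = 0.09349 g → mol O = 0.09349 ÷ 15.999 = 0.005843 mol
Divide by the smallest (0.005843 mol): C 3.504, H 4.009, N 1.503, O 1.000
Multiplying each by 2 gives whole numbers: C 7.01, H 8.02, N 3.01, O 2.00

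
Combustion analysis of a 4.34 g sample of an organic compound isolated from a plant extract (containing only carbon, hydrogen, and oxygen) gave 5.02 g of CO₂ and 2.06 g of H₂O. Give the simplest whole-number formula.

mol C = 5.02 g CO₂ ÷ 44.009 g/mol = 0.1141 mol
mol H = 2 × 2.06 g H₂O ÷ 18.015 g/mol = 0.2287 mol
mass O = 4.34 − (1.370 + 0.2305) = 2.739 g → mol O = 2.739 ÷ 15.999 = 0.1712 mol
Divide by the smallest (0.1141 mol): C 1.000, H 2.005, O 1.501
Multiplying each by 2 gives whole numbers: C 2.00, H 4.01, O 3.00

C2H4O3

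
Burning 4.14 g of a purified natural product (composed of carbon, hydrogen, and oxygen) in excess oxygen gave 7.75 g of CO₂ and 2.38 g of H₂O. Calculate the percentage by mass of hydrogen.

mol C = 7.75 g CO₂ ÷ 44.009 g/mol = 0.1761 mol
mol H = 2 × 2.38 g H₂O ÷ 18.015 g/mol = 0.2642 mol
mass O = 4.14 − (2.115 + 0.2663) = 1.759 g → mol O = 1.759 ÷ 15.999 = 0.1099 mol
mass % H = 0.2663 g ÷ 4.14 g × 100%

6.4%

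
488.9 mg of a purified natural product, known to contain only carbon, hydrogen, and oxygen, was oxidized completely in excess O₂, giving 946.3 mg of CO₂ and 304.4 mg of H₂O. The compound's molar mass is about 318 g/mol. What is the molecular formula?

mol C = 0.9463 g CO₂ ÷ 44.009 g/mol = 0.021502 mol
mol H = 2 × 0.3044 g H₂O ÷ 18.015 g/mol = 0.033794 mol
mass O = 0.4889 − (0.25827 + 0.034064) = 0.19657 g → mol O = 0.19657 ÷ 15.999 = 0.012286 mol
Divide by the smallest (0.012286 mol): C 1.750, H 2.751, O 1.000
Multiplying each by 4 gives whole numbers: C 7.00, H 11.00, O 4.00
Empirical formula: C7H11O4
Empirical-formula mass = 159.16 g/mol; 318 ÷ 159.16 ≈ 2, so the molecular formula is C14H22O8.

C14H22O8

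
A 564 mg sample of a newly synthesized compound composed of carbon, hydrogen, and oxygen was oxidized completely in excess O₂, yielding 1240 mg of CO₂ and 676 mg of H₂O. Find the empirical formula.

C3H8O

mol C = 1.24 g CO₂ ÷ 44.009 g/mol = 0.02818 mol
mol H = 2 × 0.676 g H₂O ÷ 18.015 g/mol = 0.07505 mol
mass O = 0.564 − (0.3384 + 0.07565) = 0.1499 g → mol O = 0.1499 ÷ 15.999 = 0.009371 mol
Divide by the smallest (0.009371 mol): C 3.007, H 8.009, O 1.000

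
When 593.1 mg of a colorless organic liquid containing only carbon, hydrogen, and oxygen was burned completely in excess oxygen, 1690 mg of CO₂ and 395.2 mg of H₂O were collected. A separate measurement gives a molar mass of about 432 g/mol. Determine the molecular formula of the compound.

mol C = 1.690 g CO₂ ÷ 44.009 g/mol = 0.038401 mol
mol H = 2 × 0.3952 g H₂O ÷ 18.015 g/mol = 0.043875 mol
mass O = 0.5931 − (0.46124 + 0.044226) = 0.087637 g → mol O = 0.087637 ÷ 15.999 = 0.0054777 mol
Divide by the smallest (0.0054777 mol): C 7.011, H 8.010, O 1.000
Empirical formula: C7H8O
Empirical-formula mass = 108.14 g/mol; 432 ÷ 108.14 ≈ 4, so the molecular formula is C28H32O4.

C28H32O4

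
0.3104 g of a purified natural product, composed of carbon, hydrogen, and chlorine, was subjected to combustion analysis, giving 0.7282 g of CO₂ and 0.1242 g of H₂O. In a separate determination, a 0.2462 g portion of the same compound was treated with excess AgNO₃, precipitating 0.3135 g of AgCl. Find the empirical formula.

mol C = 0.7282 g CO₂ ÷ 44.009 g/mol = 0.016547 mol
mol H = 2 × 0.1242 g H₂O ÷ 18.015 g/mol = 0.013789 mol
From the AgCl data: mol Cl per gram of compound = (0.3135 ÷ 143.318) ÷ 0.2462 = 0.0088848 mol/g, so in the 0.3104 g combustion sample mol Cl = 0.0027578 mol
Divide by the smallest (0.0027578 mol): C 6.000, H 5.000, Cl 1.000

C6H5Cl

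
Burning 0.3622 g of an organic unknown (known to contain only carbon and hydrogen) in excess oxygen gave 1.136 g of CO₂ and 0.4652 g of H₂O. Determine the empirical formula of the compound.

CH2

mol C = 1.136 g CO₂ ÷ 44.009 g/mol = 0.025813 mol
mol H = 2 × 0.4652 g H₂O ÷ 18.015 g/mol = 0.051646 mol
Divide by the smallest (0.025813 mol): C 1.000, H 2.001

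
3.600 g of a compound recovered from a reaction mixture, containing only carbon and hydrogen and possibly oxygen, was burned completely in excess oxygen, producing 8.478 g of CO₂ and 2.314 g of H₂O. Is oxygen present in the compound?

mol C = 8.478 g CO₂ ÷ 44.009 g/mol = 0.19264 mol
mol H = 2 × 2.314 g H₂O ÷ 18.015 g/mol = 0.25690 mol
C and H account for only 2.5728 g of the 3.600 g sample; the remaining 1.0272 g must be oxygen.

yes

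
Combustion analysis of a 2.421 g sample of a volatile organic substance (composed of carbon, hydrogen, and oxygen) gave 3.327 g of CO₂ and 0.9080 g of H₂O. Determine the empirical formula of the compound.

C6H8O7

mol C = 3.327 g CO₂ ÷ 44.009 g/mol = 0.075598 mol
mol H = 2 × 0.9080 g H₂O ÷ 18.015 g/mol = 0.10080 mol
mass O = 2.421 − (0.90801 + 0.10161) = 1.4114 g → mol O = 1.4114 ÷ 15.999 = 0.088217 mol
Divide by the smallest (0.075598 mol): C 1.000, H 1.333, O 1.167
Multiplying each by 6 gives whole numbers: C 6.00, H 8.00, O 7.00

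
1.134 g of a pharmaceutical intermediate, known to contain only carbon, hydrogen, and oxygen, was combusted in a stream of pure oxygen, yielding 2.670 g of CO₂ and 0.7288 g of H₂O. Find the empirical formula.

C3H4O

mol C = 2.670 g CO₂ ÷ 44.009 g/mol = 0.060669 mol
mol H = 2 × 0.7288 g H₂O ÷ 18.015 g/mol = 0.080910 mol
mass O = 1.134 − (0.72870 + 0.081558) = 0.32374 g → mol O = 0.32374 ÷ 15.999 = 0.020235 mol
Divide by the smallest (0.020235 mol): C 2.998, H 3.999, O 1.000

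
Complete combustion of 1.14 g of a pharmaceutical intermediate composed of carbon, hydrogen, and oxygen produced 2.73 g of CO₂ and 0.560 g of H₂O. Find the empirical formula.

mol C = 2.73 g CO₂ ÷ 44.009 g/mol = 0.06203 mol
mol H = 2 × 0.560 g H₂O ÷ 18.015 g/mol = 0.06217 mol
mass O = 1.14 − (0.7451 + 0.06267) = 0.3323 g → mol O = 0.3323 ÷ 15.999 = 0.02077 mol
Divide by the smallest (0.02077 mol): C 2.987, H 2.994, O 1.000

C3H3O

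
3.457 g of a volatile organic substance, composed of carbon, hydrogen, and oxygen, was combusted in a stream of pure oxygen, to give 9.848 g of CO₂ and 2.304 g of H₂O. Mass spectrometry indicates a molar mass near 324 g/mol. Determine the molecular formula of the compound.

mol C = 9.848 g CO₂ ÷ 44.009 g/mol = 0.22377 mol
mol H = 2 × 2.304 g H₂O ÷ 18.015 g/mol = 0.25579 mol
mass O = 3.457 − (2.6877 + 0.25783) = 0.51144 g → mol O = 0.51144 ÷ 15.999 = 0.031967 mol
Divide by the smallest (0.031967 mol): C 7.000, H 8.002, O 1.000
Empirical formula: C7H8O
Empirical-formula mass = 108.14 g/mol; 324 ÷ 108.14 ≈ 3, so the molecular formula is C21H24O3.

C21H24O3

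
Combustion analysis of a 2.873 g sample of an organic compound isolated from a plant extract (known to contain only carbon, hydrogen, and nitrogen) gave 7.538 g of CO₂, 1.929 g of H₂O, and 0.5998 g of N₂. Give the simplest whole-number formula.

mol C = 7.538 g CO₂ ÷ 44.009 g/mol = 0.17128 mol
mol H = 2 × 1.929 g H₂O ÷ 18.015 g/mol = 0.21415 mol
mol N = 2 × 0.5998 g N₂ ÷ 28.014 g/mol = 0.042821 mol
Divide by the smallest (0.042821 mol): C 4.000, H 5.001, N 1.000

C4H5N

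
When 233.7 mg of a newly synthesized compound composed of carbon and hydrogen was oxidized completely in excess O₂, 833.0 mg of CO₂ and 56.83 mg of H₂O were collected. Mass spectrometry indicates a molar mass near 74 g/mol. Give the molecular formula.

C6H2

mol C = 0.8330 g CO₂ ÷ 44.009 g/mol = 0.018928 mol
mol H = 2 × 0.05683 g H₂O ÷ 18.015 g/mol = 0.0063092 mol
Divide by the smallest (0.0063092 mol): C 3.000, H 1.000
Empirical formula: C3H
Empirical-formula mass = 37.04 g/mol; 74 ÷ 37.04 ≈ 2, so the molecular formula is C6H2.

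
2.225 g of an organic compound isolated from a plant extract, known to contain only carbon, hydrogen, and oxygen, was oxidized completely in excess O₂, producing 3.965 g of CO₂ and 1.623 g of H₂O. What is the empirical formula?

mol C = 3.965 g CO₂ ÷ 44.009 g/mol = 0.090095 mol
mol H = 2 × 1.623 g H₂O ÷ 18.015 g/mol = 0.18018 mol
mass O = 2.225 − (1.0821 + 0.18162) = 0.96124 g → mol O = 0.96124 ÷ 15.999 = 0.060081 mol
Divide by the smallest (0.060081 mol): C 1.500, H 2.999, O 1.000
Multiplying each by 2 gives whole numbers: C 3.00, H 6.00, O 2.00

C3H6O2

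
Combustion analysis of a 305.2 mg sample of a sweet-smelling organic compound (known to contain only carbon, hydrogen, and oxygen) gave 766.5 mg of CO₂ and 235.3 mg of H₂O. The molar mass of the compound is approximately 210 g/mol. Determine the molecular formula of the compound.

mol C = 0.7665 g CO₂ ÷ 44.009 g/mol = 0.017417 mol
mol H = 2 × 0.2353 g H₂O ÷ 18.015 g/mol = 0.026123 mol
mass O = 0.3052 − (0.20919 + 0.026332) = 0.069674 g → mol O = 0.069674 ÷ 15.999 = 0.0043549 mol
Divide by the smallest (0.0043549 mol): C 3.999, H 5.998, O 1.000
Empirical formula: C4H6O
Empirical-formula mass = 70.09 g/mol; 210 ÷ 70.09 ≈ 3, so the molecular formula is C12H18O3.

C12H18O3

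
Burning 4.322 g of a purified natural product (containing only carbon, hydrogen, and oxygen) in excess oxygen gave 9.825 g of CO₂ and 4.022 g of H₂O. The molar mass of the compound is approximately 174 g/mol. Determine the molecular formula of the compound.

C9H18O3

mol C = 9.825 g CO₂ ÷ 44.009 g/mol = 0.22325 mol
mol H = 2 × 4.022 g H₂O ÷ 18.015 g/mol = 0.44652 mol
mass O = 4.322 − (2.6815 + 0.45009) = 1.1905 g → mol O = 1.1905 ÷ 15.999 = 0.074408 mol
Divide by the smallest (0.074408 mol): C 3.000, H 6.001, O 1.000
Empirical formula: C3H6O
Empirical-formula mass = 58.08 g/mol; 174 ÷ 58.08 ≈ 3, so the molecular formula is C9H18O3.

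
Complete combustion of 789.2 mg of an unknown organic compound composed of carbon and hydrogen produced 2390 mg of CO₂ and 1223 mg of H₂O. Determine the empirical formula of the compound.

C2H5

mol C = 2.390 g CO₂ ÷ 44.009 g/mol = 0.054307 mol
mol H = 2 × 1.223 g H₂O ÷ 18.015 g/mol = 0.13578 mol
Divide by the smallest (0.054307 mol): C 1.000, H 2.500
Multiplying each by 2 gives whole numbers: C 2.00, H 5.00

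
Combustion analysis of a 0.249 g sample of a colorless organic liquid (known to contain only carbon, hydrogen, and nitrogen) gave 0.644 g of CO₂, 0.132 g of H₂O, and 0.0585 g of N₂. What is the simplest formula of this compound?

mol C = 0.644 g CO₂ ÷ 44.009 g/mol = 0.01463 mol
mol H = 2 × 0.132 g H₂O ÷ 18.015 g/mol = 0.01465 mol
mol N = 2 × 0.0585 g N₂ ÷ 28.014 g/mol = 0.004176 mol
Divide by the smallest (0.004176 mol): C 3.504, H 3.509, N 1.000
Multiplying each by 2 gives whole numbers: C 7.01, H 7.02, N 2.00

C7H7N2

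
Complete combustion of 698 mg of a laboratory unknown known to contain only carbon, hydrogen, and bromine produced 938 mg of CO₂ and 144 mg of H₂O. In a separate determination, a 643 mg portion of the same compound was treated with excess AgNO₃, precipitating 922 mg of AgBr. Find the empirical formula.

C4H3Br

mol C = 0.938 g CO₂ ÷ 44.009 g/mol = 0.02131 mol
mol H = 2 × 0.144 g H₂O ÷ 18.015 g/mol = 0.01599 mol
From the AgBr data: mol Br per gram of compound = (0.922 ÷ 187.772) ÷ 0.643 = 0.007636 mol/g, so in the 0.698 g combustion sample mol Br = 0.005330 mol
Divide by the smallest (0.005330 mol): C 3.999, H 2.999, Br 1.000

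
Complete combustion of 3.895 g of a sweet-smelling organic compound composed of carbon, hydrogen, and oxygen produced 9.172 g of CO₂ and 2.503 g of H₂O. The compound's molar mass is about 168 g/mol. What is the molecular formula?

C9H12O3

mol C = 9.172 g CO₂ ÷ 44.009 g/mol = 0.20841 mol
mol H = 2 × 2.503 g H₂O ÷ 18.015 g/mol = 0.27788 mol
mass O = 3.895 − (2.5032 + 0.28010) = 1.1117 g → mol O = 1.1117 ÷ 15.999 = 0.069483 mol
Divide by the smallest (0.069483 mol): C 2.999, H 3.999, O 1.000
Empirical formula: C3H4O
Empirical-formula mass = 56.06 g/mol; 168 ÷ 56.06 ≈ 3, so the molecular formula is C9H12O3.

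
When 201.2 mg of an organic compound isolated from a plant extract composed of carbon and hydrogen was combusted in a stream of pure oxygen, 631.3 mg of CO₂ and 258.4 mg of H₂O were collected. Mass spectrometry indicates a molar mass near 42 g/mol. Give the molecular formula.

mol C = 0.6313 g CO₂ ÷ 44.009 g/mol = 0.014345 mol
mol H = 2 × 0.2584 g H₂O ÷ 18.015 g/mol = 0.028687 mol
Divide by the smallest (0.014345 mol): C 1.000, H 2.000
Empirical formula: CH2
Empirical-formula mass = 14.03 g/mol; 42 ÷ 14.03 ≈ 3, so the molecular formula is C3H6.

C3H6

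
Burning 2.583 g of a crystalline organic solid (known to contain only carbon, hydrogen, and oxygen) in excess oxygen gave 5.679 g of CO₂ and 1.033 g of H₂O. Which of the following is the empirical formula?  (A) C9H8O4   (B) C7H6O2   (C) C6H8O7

mol C = 5.679 g CO₂ ÷ 44.009 g/mol = 0.12904 mol
mol H = 2 × 1.033 g H₂O ÷ 18.015 g/mol = 0.11468 mol
mass O = 2.583 − (1.5499 + 0.11560) = 0.91748 g → mol O = 0.91748 ÷ 15.999 = 0.057346 mol
Divide by the smallest (0.057346 mol): C 2.250, H 2.000, O 1.000
Multiplying each by 4 gives whole numbers: C 9.00, H 8.00, O 4.00

(A) C9H8O4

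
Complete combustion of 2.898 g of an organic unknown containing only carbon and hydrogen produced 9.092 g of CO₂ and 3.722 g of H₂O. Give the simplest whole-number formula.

CH2

mol C = 9.092 g CO₂ ÷ 44.009 g/mol = 0.20659 mol
mol H = 2 × 3.722 g H₂O ÷ 18.015 g/mol = 0.41321 mol
Divide by the smallest (0.20659 mol): C 1.000, H 2.000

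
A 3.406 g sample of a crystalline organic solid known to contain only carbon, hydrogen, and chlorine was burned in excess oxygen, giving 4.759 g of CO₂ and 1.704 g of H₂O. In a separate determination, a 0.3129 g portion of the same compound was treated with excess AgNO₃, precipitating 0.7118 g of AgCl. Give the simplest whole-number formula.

C4H7Cl2

mol C = 4.759 g CO₂ ÷ 44.009 g/mol = 0.10814 mol
mol H = 2 × 1.704 g H₂O ÷ 18.015 g/mol = 0.18918 mol
From the AgCl data: mol Cl per gram of compound = (0.7118 ÷ 143.318) ÷ 0.3129 = 0.015873 mol/g, so in the 3.406 g combustion sample mol Cl = 0.054063 mol
Divide by the smallest (0.054063 mol): C 2.000, H 3.499, Cl 1.000
Multiplying each by 2 gives whole numbers: C 4.00, H 7.00, Cl 2.00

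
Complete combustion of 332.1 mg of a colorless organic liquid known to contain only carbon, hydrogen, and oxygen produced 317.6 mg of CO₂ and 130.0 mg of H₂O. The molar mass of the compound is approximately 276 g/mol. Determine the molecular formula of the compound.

C6H12O12

mol C = 0.3176 g CO₂ ÷ 44.009 g/mol = 0.0072167 mol
mol H = 2 × 0.1300 g H₂O ÷ 18.015 g/mol = 0.014432 mol
mass O = 0.3321 − (0.086680 + 0.014548) = 0.23087 g → mol O = 0.23087 ÷ 15.999 = 0.014430 mol
Divide by the smallest (0.0072167 mol): C 1.000, H 2.000, O 2.000
Empirical formula: CH2O2
Empirical-formula mass = 46.02 g/mol; 276 ÷ 46.02 ≈ 6, so the molecular formula is C6H12O12.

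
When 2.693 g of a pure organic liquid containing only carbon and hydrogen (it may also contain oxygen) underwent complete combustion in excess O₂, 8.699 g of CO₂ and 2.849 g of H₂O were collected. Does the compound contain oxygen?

no

mol C = 8.699 g CO₂ ÷ 44.009 g/mol = 0.19766 mol
mol H = 2 × 2.849 g H₂O ÷ 18.015 g/mol = 0.31629 mol
C and H together account for 2.6930 g — essentially the entire 2.693 g sample — so the compound contains no oxygen.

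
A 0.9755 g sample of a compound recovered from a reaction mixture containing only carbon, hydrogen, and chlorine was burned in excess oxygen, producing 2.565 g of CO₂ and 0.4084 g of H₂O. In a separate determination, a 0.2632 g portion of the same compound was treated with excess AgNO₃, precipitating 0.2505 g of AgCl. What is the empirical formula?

mol C = 2.565 g CO₂ ÷ 44.009 g/mol = 0.058284 mol
mol H = 2 × 0.4084 g H₂O ÷ 18.015 g/mol = 0.045340 mol
From the AgCl data: mol Cl per gram of compound = (0.2505 ÷ 143.318) ÷ 0.2632 = 0.0066408 mol/g, so in the 0.9755 g combustion sample mol Cl = 0.0064781 mol
Divide by the smallest (0.0064781 mol): C 8.997, H 6.999, Cl 1.000

C9H7Cl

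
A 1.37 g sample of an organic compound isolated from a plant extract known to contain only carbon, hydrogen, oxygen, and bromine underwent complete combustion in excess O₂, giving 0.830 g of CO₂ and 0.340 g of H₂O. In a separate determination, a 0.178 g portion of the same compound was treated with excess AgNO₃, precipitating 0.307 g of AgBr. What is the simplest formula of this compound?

mol C = 0.830 g CO₂ ÷ 44.009 g/mol = 0.01886 mol
mol H = 2 × 0.340 g H₂O ÷ 18.015 g/mol = 0.03775 mol
From the AgBr data: mol Br per gram of compound = (0.307 ÷ 187.772) ÷ 0.178 = 0.009185 mol/g, so in the 1.37 g combustion sample mol Br = 0.01258 mol
mass O = 1.37 − (0.2265 + 0.03805 + 1.005) = 0.09994 g → mol O = 0.09994 ÷ 15.999 = 0.006247 mol
Divide by the smallest (0.006247 mol): C 3.019, H 6.043, Br 2.014, O 1.000

C3H6Br2O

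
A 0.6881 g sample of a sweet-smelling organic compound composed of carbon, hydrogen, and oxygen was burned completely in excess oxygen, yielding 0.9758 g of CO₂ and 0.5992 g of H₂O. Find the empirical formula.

CH3O

mol C = 0.9758 g CO₂ ÷ 44.009 g/mol = 0.022173 mol
mol H = 2 × 0.5992 g H₂O ÷ 18.015 g/mol = 0.066522 mol
mass O = 0.6881 − (0.26632 + 0.067055) = 0.35473 g → mol O = 0.35473 ÷ 15.999 = 0.022172 mol
Divide by the smallest (0.022172 mol): C 1.000, H 3.000, O 1.000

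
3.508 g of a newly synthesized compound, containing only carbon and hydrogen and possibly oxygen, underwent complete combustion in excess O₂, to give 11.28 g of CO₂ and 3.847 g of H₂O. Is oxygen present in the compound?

mol C = 11.28 g CO₂ ÷ 44.009 g/mol = 0.25631 mol
mol H = 2 × 3.847 g H₂O ÷ 18.015 g/mol = 0.42709 mol
C and H together account for 3.5091 g — essentially the entire 3.508 g sample — so the compound contains no oxygen.

no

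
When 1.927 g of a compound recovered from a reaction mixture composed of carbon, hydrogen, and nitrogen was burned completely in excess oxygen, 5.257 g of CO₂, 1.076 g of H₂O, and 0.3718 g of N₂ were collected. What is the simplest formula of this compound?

mol C = 5.257 g CO₂ ÷ 44.009 g/mol = 0.11945 mol
mol H = 2 × 1.076 g H₂O ÷ 18.015 g/mol = 0.11946 mol
mol N = 2 × 0.3718 g N₂ ÷ 28.014 g/mol = 0.026544 mol
Divide by the smallest (0.026544 mol): C 4.500, H 4.500, N 1.000
Multiplying each by 2 gives whole numbers: C 9.00, H 9.00, N 2.00

C9H9N2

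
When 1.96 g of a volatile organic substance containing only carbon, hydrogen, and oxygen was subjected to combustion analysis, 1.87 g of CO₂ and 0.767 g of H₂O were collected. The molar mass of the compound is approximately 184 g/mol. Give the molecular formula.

mol C = 1.87 g CO₂ ÷ 44.009 g/mol = 0.04249 mol
mol H = 2 × 0.767 g H₂O ÷ 18.015 g/mol = 0.08515 mol
mass O = 1.96 − (0.5104 + 0.08583) = 1.364 g → mol O = 1.364 ÷ 15.999 = 0.08524 mol
Divide by the smallest (0.04249 mol): C 1.000, H 2.004, O 2.006
Empirical formula: CH2O2
Empirical-formula mass = 46.02 g/mol; 184 ÷ 46.02 ≈ 4, so the molecular formula is C4H8O8.

C4H8O8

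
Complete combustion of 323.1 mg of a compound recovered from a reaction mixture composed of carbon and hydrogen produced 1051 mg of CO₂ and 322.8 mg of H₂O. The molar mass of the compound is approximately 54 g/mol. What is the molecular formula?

mol C = 1.051 g CO₂ ÷ 44.009 g/mol = 0.023881 mol
mol H = 2 × 0.3228 g H₂O ÷ 18.015 g/mol = 0.035837 mol
Divide by the smallest (0.023881 mol): C 1.000, H 1.501
Multiplying each by 2 gives whole numbers: C 2.00, H 3.00
Empirical formula: C2H3
Empirical-formula mass = 27.05 g/mol; 54 ÷ 27.05 ≈ 2, so the molecular formula is C4H6.

C4H6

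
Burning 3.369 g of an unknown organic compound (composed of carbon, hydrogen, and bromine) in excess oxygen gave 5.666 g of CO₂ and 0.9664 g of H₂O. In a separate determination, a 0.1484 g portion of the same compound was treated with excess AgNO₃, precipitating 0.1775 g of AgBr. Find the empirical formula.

C6H5Br

mol C = 5.666 g CO₂ ÷ 44.009 g/mol = 0.12875 mol
mol H = 2 × 0.9664 g H₂O ÷ 18.015 g/mol = 0.10729 mol
From the AgBr data: mol Br per gram of compound = (0.1775 ÷ 187.772) ÷ 0.1484 = 0.0063699 mol/g, so in the 3.369 g combustion sample mol Br = 0.021460 mol
Divide by the smallest (0.021460 mol): C 5.999, H 4.999, Br 1.000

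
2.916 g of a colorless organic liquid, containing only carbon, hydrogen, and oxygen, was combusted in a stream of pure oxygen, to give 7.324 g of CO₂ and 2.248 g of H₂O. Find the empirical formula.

C4H6O

mol C = 7.324 g CO₂ ÷ 44.009 g/mol = 0.16642 mol
mol H = 2 × 2.248 g H₂O ÷ 18.015 g/mol = 0.24957 mol
mass O = 2.916 − (1.9989 + 0.25157) = 0.66556 g → mol O = 0.66556 ÷ 15.999 = 0.041600 mol
Divide by the smallest (0.041600 mol): C 4.001, H 5.999, O 1.000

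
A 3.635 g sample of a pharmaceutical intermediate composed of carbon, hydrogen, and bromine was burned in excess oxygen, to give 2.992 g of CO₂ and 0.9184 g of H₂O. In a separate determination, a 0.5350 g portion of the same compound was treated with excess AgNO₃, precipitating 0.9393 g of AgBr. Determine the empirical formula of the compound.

mol C = 2.992 g CO₂ ÷ 44.009 g/mol = 0.067986 mol
mol H = 2 × 0.9184 g H₂O ÷ 18.015 g/mol = 0.10196 mol
From the AgBr data: mol Br per gram of compound = (0.9393 ÷ 187.772) ÷ 0.5350 = 0.0093502 mol/g, so in the 3.635 g combustion sample mol Br = 0.033988 mol
Divide by the smallest (0.033988 mol): C 2.000, H 3.000, Br 1.000

C2H3Br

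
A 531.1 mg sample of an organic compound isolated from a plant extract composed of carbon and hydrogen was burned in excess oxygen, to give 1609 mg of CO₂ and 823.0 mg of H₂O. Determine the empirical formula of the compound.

C2H5

mol C = 1.609 g CO₂ ÷ 44.009 g/mol = 0.036561 mol
mol H = 2 × 0.8230 g H₂O ÷ 18.015 g/mol = 0.091368 mol
Divide by the smallest (0.036561 mol): C 1.000, H 2.499
Multiplying each by 2 gives whole numbers: C 2.00, H 5.00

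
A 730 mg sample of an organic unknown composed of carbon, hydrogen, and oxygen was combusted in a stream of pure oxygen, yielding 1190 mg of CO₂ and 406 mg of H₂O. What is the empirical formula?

mol C = 1.19 g CO₂ ÷ 44.009 g/mol = 0.02704 mol
mol H = 2 × 0.406 g H₂O ÷ 18.015 g/mol = 0.04507 mol
mass O = 0.730 − (0.3248 + 0.04543) = 0.3598 g → mol O = 0.3598 ÷ 15.999 = 0.02249 mol
Divide by the smallest (0.02249 mol): C 1.202, H 2.004, O 1.000
Multiplying each by 5 gives whole numbers: C 6.01, H 10.02, O 5.00

C6H10O5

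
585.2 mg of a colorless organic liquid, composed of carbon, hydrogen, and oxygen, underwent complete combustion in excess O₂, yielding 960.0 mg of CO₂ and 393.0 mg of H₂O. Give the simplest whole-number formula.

mol C = 0.9600 g CO₂ ÷ 44.009 g/mol = 0.021814 mol
mol H = 2 × 0.3930 g H₂O ÷ 18.015 g/mol = 0.043630 mol
mass O = 0.5852 − (0.26200 + 0.043979) = 0.27922 g → mol O = 0.27922 ÷ 15.999 = 0.017452 mol
Divide by the smallest (0.017452 mol): C 1.250, H 2.500, O 1.000
Multiplying each by 4 gives whole numbers: C 5.00, H 10.00, O 4.00

C5H10O4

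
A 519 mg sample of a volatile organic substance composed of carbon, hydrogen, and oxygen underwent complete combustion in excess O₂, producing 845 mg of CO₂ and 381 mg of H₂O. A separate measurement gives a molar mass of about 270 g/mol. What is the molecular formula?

mol C = 0.845 g CO₂ ÷ 44.009 g/mol = 0.01920 mol
mol H = 2 × 0.381 g H₂O ÷ 18.015 g/mol = 0.04230 mol
mass O = 0.519 − (0.2306 + 0.04264) = 0.2457 g → mol O = 0.2457 ÷ 15.999 = 0.01536 mol
Divide by the smallest (0.01536 mol): C 1.250, H 2.754, O 1.000
Multiplying each by 4 gives whole numbers: C 5.00, H 11.02, O 4.00
Empirical formula: C5H11O4
Empirical-formula mass = 135.14 g/mol; 270 ÷ 135.14 ≈ 2, so the molecular formula is C10H22O8.

C10H22O8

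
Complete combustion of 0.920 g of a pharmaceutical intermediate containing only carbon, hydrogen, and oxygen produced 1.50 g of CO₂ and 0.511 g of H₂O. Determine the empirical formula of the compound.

mol C = 1.50 g CO₂ ÷ 44.009 g/mol = 0.03408 mol
mol H = 2 × 0.511 g H₂O ÷ 18.015 g/mol = 0.05673 mol
mass O = 0.920 − (0.4094 + 0.05718) = 0.4534 g → mol O = 0.4534 ÷ 15.999 = 0.02834 mol
Divide by the smallest (0.02834 mol): C 1.203, H 2.002, O 1.000
Multiplying each by 5 gives whole numbers: C 6.01, H 10.01, O 5.00

C6H10O5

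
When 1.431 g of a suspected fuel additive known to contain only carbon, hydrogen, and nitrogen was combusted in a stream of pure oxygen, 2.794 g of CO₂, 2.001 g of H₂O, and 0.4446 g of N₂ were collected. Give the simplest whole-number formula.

C2H7N

mol C = 2.794 g CO₂ ÷ 44.009 g/mol = 0.063487 mol
mol H = 2 × 2.001 g H₂O ÷ 18.015 g/mol = 0.22215 mol
mol N = 2 × 0.4446 g N₂ ÷ 28.014 g/mol = 0.031741 mol
Divide by the smallest (0.031741 mol): C 2.000, H 6.999, N 1.000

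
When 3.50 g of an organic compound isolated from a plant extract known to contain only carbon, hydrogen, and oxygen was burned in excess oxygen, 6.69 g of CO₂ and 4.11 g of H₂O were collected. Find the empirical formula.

C2H6O

mol C = 6.69 g CO₂ ÷ 44.009 g/mol = 0.1520 mol
mol H = 2 × 4.11 g H₂O ÷ 18.015 g/mol = 0.4563 mol
mass O = 3.50 − (1.826 + 0.4599) = 1.214 g → mol O = 1.214 ÷ 15.999 = 0.07589 mol
Divide by the smallest (0.07589 mol): C 2.003, H 6.012, O 1.000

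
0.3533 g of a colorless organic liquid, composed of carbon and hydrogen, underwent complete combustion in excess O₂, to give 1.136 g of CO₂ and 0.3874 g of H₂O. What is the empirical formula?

mol C = 1.136 g CO₂ ÷ 44.009 g/mol = 0.025813 mol
mol H = 2 × 0.3874 g H₂O ÷ 18.015 g/mol = 0.043009 mol
Divide by the smallest (0.025813 mol): C 1.000, H 1.666
Multiplying each by 3 gives whole numbers: C 3.00, H 5.00

C3H5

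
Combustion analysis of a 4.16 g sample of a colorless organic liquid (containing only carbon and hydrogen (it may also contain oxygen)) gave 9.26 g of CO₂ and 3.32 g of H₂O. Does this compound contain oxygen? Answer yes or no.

mol C = 9.26 g CO₂ ÷ 44.009 g/mol = 0.2104 mol
mol H = 2 × 3.32 g H₂O ÷ 18.015 g/mol = 0.3686 mol
C and H account for only 2.899 g of the 4.16 g sample; the remaining 1.261 g must be oxygen.

yes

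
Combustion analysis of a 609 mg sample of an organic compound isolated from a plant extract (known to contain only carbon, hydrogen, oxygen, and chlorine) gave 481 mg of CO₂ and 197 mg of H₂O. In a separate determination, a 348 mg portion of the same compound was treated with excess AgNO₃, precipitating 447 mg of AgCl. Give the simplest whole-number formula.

mol C = 0.481 g CO₂ ÷ 44.009 g/mol = 0.01093 mol
mol H = 2 × 0.197 g H₂O ÷ 18.015 g/mol = 0.02187 mol
From the AgCl data: mol Cl per gram of compound = (0.447 ÷ 143.318) ÷ 0.348 = 0.008962 mol/g, so in the 0.609 g combustion sample mol Cl = 0.005458 mol
mass O = 0.609 − (0.1313 + 0.02205 + 0.1935) = 0.2622 g → mol O = 0.2622 ÷ 15.999 = 0.01639 mol
Divide by the smallest (0.005458 mol): C 2.002, H 4.007, Cl 1.000, O 3.002

C2H4ClO3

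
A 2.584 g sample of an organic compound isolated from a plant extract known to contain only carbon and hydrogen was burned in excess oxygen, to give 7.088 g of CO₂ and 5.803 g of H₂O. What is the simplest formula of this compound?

CH4

mol C = 7.088 g CO₂ ÷ 44.009 g/mol = 0.16106 mol
mol H = 2 × 5.803 g H₂O ÷ 18.015 g/mol = 0.64424 mol
Divide by the smallest (0.16106 mol): C 1.000, H 4.000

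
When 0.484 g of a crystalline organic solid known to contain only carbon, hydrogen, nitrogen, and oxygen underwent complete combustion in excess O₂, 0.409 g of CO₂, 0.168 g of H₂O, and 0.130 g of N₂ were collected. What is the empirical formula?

C2H4N2O3

mol C = 0.409 g CO₂ ÷ 44.009 g/mol = 0.009294 mol
mol H = 2 × 0.168 g H₂O ÷ 18.015 g/mol = 0.01865 mol
mol N = 2 × 0.130 g N₂ ÷ 28.014 g/mol = 0.009281 mol
mass O = 0.484 − (0.1116 + 0.01880 + 0.1300) = 0.2236 g → mol O = 0.2236 ÷ 15.999 = 0.01397 mol
Divide by the smallest (0.009281 mol): C 1.001, H 2.010, N 1.000, O 1.506
Multiplying each by 2 gives whole numbers: C 2.00, H 4.02, N 2.00, O 3.01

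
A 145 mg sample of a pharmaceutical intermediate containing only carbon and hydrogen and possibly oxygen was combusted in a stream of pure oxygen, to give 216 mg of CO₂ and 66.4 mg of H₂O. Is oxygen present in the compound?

yes

mol C = 0.216 g CO₂ ÷ 44.009 g/mol = 0.004908 mol
mol H = 2 × 0.0664 g H₂O ÷ 18.015 g/mol = 0.007372 mol
C and H account for only 0.06638 g of the 0.145 g sample; the remaining 0.07862 g must be oxygen.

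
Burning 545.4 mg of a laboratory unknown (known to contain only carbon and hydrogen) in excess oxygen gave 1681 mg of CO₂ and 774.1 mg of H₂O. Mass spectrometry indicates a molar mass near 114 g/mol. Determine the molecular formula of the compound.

mol C = 1.681 g CO₂ ÷ 44.009 g/mol = 0.038197 mol
mol H = 2 × 0.7741 g H₂O ÷ 18.015 g/mol = 0.085939 mol
Divide by the smallest (0.038197 mol): C 1.000, H 2.250
Multiplying each by 4 gives whole numbers: C 4.00, H 9.00
Empirical formula: C4H9
Empirical-formula mass = 57.12 g/mol; 114 ÷ 57.12 ≈ 2, so the molecular formula is C8H18.

C8H18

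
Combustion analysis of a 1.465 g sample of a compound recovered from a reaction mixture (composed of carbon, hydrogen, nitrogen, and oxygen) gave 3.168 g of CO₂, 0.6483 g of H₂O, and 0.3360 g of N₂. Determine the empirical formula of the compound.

mol C = 3.168 g CO₂ ÷ 44.009 g/mol = 0.071985 mol
mol H = 2 × 0.6483 g H₂O ÷ 18.015 g/mol = 0.071973 mol
mol N = 2 × 0.3360 g N₂ ÷ 28.014 g/mol = 0.023988 mol
mass O = 1.465 − (0.86462 + 0.072549 + 0.33600) = 0.19184 g → mol O = 0.19184 ÷ 15.999 = 0.011990 mol
Divide by the smallest (0.011990 mol): C 6.004, H 6.003, N 2.001, O 1.000

C6H6N2O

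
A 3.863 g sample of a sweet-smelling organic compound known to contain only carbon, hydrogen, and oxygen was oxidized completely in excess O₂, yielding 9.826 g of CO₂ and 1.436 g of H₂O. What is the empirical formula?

C7H5O2

mol C = 9.826 g CO₂ ÷ 44.009 g/mol = 0.22327 mol
mol H = 2 × 1.436 g H₂O ÷ 18.015 g/mol = 0.15942 mol
mass O = 3.863 − (2.6817 + 0.16070) = 1.0206 g → mol O = 1.0206 ÷ 15.999 = 0.063790 mol
Divide by the smallest (0.063790 mol): C 3.500, H 2.499, O 1.000
Multiplying each by 2 gives whole numbers: C 7.00, H 5.00, O 2.00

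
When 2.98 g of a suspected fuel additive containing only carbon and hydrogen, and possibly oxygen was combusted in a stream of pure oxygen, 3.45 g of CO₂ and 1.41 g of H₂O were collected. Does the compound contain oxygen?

mol C = 3.45 g CO₂ ÷ 44.009 g/mol = 0.07839 mol
mol H = 2 × 1.41 g H₂O ÷ 18.015 g/mol = 0.1565 mol
C and H account for only 1.099 g of the 2.98 g sample; the remaining 1.881 g must be oxygen.

yes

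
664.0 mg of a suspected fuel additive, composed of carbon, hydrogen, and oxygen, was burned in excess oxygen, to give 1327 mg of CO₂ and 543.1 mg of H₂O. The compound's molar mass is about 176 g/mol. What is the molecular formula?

mol C = 1.327 g CO₂ ÷ 44.009 g/mol = 0.030153 mol
mol H = 2 × 0.5431 g H₂O ÷ 18.015 g/mol = 0.060294 mol
mass O = 0.6640 − (0.36217 + 0.060777) = 0.24106 g → mol O = 0.24106 ÷ 15.999 = 0.015067 mol
Divide by the smallest (0.015067 mol): C 2.001, H 4.002, O 1.000
Empirical formula: C2H4O
Empirical-formula mass = 44.05 g/mol; 176 ÷ 44.05 ≈ 4, so the molecular formula is C8H16O4.

C8H16O4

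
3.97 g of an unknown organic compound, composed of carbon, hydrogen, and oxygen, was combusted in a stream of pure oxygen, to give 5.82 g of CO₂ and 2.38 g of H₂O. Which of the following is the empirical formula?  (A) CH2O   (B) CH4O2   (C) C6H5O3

(A) CH2O

mol C = 5.82 g CO₂ ÷ 44.009 g/mol = 0.1322 mol
mol H = 2 × 2.38 g H₂O ÷ 18.015 g/mol = 0.2642 mol
mass O = 3.97 − (1.588 + 0.2663) = 2.115 g → mol O = 2.115 ÷ 15.999 = 0.1322 mol
Divide by the smallest (0.1322 mol): C 1.000, H 1.998, O 1.000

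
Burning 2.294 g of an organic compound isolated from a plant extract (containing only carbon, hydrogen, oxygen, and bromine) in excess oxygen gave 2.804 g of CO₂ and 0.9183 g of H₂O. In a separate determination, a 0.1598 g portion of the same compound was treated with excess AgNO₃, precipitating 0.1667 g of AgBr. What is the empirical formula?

mol C = 2.804 g CO₂ ÷ 44.009 g/mol = 0.063714 mol
mol H = 2 × 0.9183 g H₂O ÷ 18.015 g/mol = 0.10195 mol
From the AgBr data: mol Br per gram of compound = (0.1667 ÷ 187.772) ÷ 0.1598 = 0.0055556 mol/g, so in the 2.294 g combustion sample mol Br = 0.012744 mol
mass O = 2.294 − (0.76527 + 0.10276 + 1.0183) = 0.40763 g → mol O = 0.40763 ÷ 15.999 = 0.025479 mol
Divide by the smallest (0.012744 mol): C 4.999, H 7.999, Br 1.000, O 1.999

C5H8BrO2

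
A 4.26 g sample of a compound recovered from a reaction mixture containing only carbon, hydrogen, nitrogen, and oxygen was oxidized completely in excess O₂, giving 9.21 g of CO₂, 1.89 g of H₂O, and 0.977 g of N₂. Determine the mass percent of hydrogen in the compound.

mol C = 9.21 g CO₂ ÷ 44.009 g/mol = 0.2093 mol
mol H = 2 × 1.89 g H₂O ÷ 18.015 g/mol = 0.2098 mol
mol N = 2 × 0.977 g N₂ ÷ 28.014 g/mol = 0.06975 mol
mass O = 4.26 − (2.514 + 0.2115 + 0.9770) = 0.5579 g → mol O = 0.5579 ÷ 15.999 = 0.03487 mol
mass % H = 0.2115 g ÷ 4.26 g × 100%

5.0%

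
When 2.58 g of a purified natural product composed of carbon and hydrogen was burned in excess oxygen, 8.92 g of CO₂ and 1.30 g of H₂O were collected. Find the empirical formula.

mol C = 8.92 g CO₂ ÷ 44.009 g/mol = 0.2027 mol
mol H = 2 × 1.30 g H₂O ÷ 18.015 g/mol = 0.1443 mol
Divide by the smallest (0.1443 mol): C 1.404, H 1.000
Multiplying each by 5 gives whole numbers: C 7.02, H 5.00

C7H5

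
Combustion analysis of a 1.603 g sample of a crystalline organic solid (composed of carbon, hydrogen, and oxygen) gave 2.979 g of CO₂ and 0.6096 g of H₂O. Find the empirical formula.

mol C = 2.979 g CO₂ ÷ 44.009 g/mol = 0.067691 mol
mol H = 2 × 0.6096 g H₂O ÷ 18.015 g/mol = 0.067677 mol
mass O = 1.603 − (0.81303 + 0.068218) = 0.72175 g → mol O = 0.72175 ÷ 15.999 = 0.045112 mol
Divide by the smallest (0.045112 mol): C 1.500, H 1.500, O 1.000
Multiplying each by 2 gives whole numbers: C 3.00, H 3.00, O 2.00

C3H3O2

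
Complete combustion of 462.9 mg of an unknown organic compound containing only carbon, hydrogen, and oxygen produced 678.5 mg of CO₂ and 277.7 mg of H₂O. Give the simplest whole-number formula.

CH2O

mol C = 0.6785 g CO₂ ÷ 44.009 g/mol = 0.015417 mol
mol H = 2 × 0.2777 g H₂O ÷ 18.015 g/mol = 0.030830 mol
mass O = 0.4629 − (0.18518 + 0.031077) = 0.24665 g → mol O = 0.24665 ÷ 15.999 = 0.015416 mol
Divide by the smallest (0.015416 mol): C 1.000, H 2.000, O 1.000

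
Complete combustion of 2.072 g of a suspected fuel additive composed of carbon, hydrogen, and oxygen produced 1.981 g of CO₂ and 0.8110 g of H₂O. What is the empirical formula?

CH2O2

mol C = 1.981 g CO₂ ÷ 44.009 g/mol = 0.045014 mol
mol H = 2 × 0.8110 g H₂O ÷ 18.015 g/mol = 0.090036 mol
mass O = 2.072 − (0.54066 + 0.090756) = 1.4406 g → mol O = 1.4406 ÷ 15.999 = 0.090042 mol
Divide by the smallest (0.045014 mol): C 1.000, H 2.000, O 2.000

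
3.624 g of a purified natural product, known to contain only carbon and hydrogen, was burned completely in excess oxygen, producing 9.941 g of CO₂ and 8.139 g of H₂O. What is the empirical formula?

CH4

mol C = 9.941 g CO₂ ÷ 44.009 g/mol = 0.22589 mol
mol H = 2 × 8.139 g H₂O ÷ 18.015 g/mol = 0.90358 mol
Divide by the smallest (0.22589 mol): C 1.000, H 4.000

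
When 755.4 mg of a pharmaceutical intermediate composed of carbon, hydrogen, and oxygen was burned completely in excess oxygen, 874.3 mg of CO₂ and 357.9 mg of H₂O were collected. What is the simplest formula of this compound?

mol C = 0.8743 g CO₂ ÷ 44.009 g/mol = 0.019866 mol
mol H = 2 × 0.3579 g H₂O ÷ 18.015 g/mol = 0.039734 mol
mass O = 0.7554 − (0.23862 + 0.040051) = 0.47673 g → mol O = 0.47673 ÷ 15.999 = 0.029798 mol
Divide by the smallest (0.019866 mol): C 1.000, H 2.000, O 1.500
Multiplying each by 2 gives whole numbers: C 2.00, H 4.00, O 3.00

C2H4O3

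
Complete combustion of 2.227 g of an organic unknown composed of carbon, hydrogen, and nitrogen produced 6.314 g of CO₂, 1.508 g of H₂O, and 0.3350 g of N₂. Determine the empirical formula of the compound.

C6H7N

mol C = 6.314 g CO₂ ÷ 44.009 g/mol = 0.14347 mol
mol H = 2 × 1.508 g H₂O ÷ 18.015 g/mol = 0.16742 mol
mol N = 2 × 0.3350 g N₂ ÷ 28.014 g/mol = 0.023917 mol
Divide by the smallest (0.023917 mol): C 5.999, H 7.000, N 1.000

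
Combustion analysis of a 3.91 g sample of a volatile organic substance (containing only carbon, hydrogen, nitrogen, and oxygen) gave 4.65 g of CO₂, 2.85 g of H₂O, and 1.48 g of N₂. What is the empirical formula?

mol C = 4.65 g CO₂ ÷ 44.009 g/mol = 0.1057 mol
mol H = 2 × 2.85 g H₂O ÷ 18.015 g/mol = 0.3164 mol
mol N = 2 × 1.48 g N₂ ÷ 28.014 g/mol = 0.1057 mol
mass O = 3.91 − (1.269 + 0.3189 + 1.480) = 0.8420 g → mol O = 0.8420 ÷ 15.999 = 0.05263 mol
Divide by the smallest (0.05263 mol): C 2.008, H 6.012, N 2.008, O 1.000

C2H6N2O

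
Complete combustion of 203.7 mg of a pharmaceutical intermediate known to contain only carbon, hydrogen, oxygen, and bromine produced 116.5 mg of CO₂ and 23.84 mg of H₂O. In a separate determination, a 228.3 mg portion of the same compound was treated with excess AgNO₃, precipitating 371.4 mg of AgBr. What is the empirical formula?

C3H3Br2O2

mol C = 0.1165 g CO₂ ÷ 44.009 g/mol = 0.0026472 mol
mol H = 2 × 0.02384 g H₂O ÷ 18.015 g/mol = 0.0026467 mol
From the AgBr data: mol Br per gram of compound = (0.3714 ÷ 187.772) ÷ 0.2283 = 0.0086637 mol/g, so in the 0.2037 g combustion sample mol Br = 0.0017648 mol
mass O = 0.2037 − (0.031795 + 0.0026679 + 0.14101) = 0.028222 g → mol O = 0.028222 ÷ 15.999 = 0.0017640 mol
Divide by the smallest (0.0017640 mol): C 1.501, H 1.500, Br 1.000, O 1.000
Multiplying each by 2 gives whole numbers: C 3.00, H 3.00, Br 2.00, O 2.00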